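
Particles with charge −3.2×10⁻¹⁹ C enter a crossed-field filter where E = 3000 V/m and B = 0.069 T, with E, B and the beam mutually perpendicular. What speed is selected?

v = 4.3×10⁴ m/s

Zero net Lorentz force requires |qE| = |q v×B|, i.e. E = vB.
v = E/B = 3000/0.069 = 4.3×10⁴ m/s.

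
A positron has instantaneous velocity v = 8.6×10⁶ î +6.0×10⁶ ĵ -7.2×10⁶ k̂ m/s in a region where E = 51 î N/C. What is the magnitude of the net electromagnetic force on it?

Only an electric field acts, so F = qE = (1.602×10⁻¹⁹ C)·(51.0, 0, 0) = (8.17×10⁻¹⁸, 0, 0) N.
|F| = 8.17×10⁻¹⁸ N.

|F| ≈ 8.17×10⁻¹⁸ N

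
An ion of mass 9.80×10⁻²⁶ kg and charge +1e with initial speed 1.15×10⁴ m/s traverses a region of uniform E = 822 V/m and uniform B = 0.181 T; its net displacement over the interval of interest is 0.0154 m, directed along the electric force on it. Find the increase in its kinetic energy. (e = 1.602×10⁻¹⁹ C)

ΔKE ≈ 2.03×10⁻¹⁸ J

The magnetic force is always ⟂ v and does no work; only the electric force changes KE.
ΔKE = F_E · d = |q|E d = (1.602×10⁻¹⁹)(822)(0.0154) ≈ 2.03×10⁻¹⁸ J.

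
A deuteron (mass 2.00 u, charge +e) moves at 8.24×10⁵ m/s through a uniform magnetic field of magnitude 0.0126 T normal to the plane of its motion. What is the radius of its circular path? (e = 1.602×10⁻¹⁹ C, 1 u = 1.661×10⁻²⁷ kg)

r ≈ 1.36 m

The magnetic force provides the centripetal force: |q|vB = mv²/r.
r = mv/(|q|B) = (3.322×10⁻²⁷)(8.24×10⁵)/((1.602×10⁻¹⁹)(0.0126)) ≈ 1.36 m.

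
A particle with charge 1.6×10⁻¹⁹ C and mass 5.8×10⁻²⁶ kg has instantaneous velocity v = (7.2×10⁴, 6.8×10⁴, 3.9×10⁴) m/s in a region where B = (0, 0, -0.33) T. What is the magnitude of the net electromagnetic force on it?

v×B = (-2.24×10⁴, 2.38×10⁴, 0) N/C.
F = q v×B = (1.6×10⁻¹⁹ C)·(-2.24×10⁴, 2.38×10⁴, 0) = (-3.59×10⁻¹⁵, 3.80×10⁻¹⁵, 0) N.
|F| = 5.23×10⁻¹⁵ N.

|F| ≈ 5.23×10⁻¹⁵ N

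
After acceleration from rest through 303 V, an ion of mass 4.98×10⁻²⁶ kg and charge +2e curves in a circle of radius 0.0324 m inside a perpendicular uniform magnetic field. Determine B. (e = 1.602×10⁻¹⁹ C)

v = √(2|q|V/m) = √(2·3.204×10⁻¹⁹·303/4.98×10⁻²⁶) ≈ 6.244×10⁴ m/s.
B = mv/(|q|r) = (4.98×10⁻²⁶)(6.244×10⁴)/((3.204×10⁻¹⁹)(0.0324)) ≈ 0.300 T.

B ≈ 0.300 T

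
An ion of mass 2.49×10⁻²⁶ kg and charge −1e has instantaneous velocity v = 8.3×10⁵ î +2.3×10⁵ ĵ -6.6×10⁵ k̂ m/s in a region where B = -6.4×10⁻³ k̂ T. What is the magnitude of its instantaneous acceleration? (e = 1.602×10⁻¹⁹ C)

|a| ≈ 3.55×10¹⁰ m/s²

v×B = (-1470, 5310, 0) N/C.
F = q v×B = (−1.602×10⁻¹⁹ C)·(-1470, 5310, 0) = (2.36×10⁻¹⁶, -8.51×10⁻¹⁶, 0) N.
|a| = |F|/m = 8.831×10⁻¹⁶/2.49×10⁻²⁶ ≈ 3.55×10¹⁰ m/s².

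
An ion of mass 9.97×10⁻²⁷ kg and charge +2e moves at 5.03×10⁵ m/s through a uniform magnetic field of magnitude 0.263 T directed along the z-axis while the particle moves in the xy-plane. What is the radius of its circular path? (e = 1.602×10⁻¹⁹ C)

r ≈ 0.0595 m

The magnetic force provides the centripetal force: |q|vB = mv²/r.
r = mv/(|q|B) = (9.97×10⁻²⁷)(5.03×10⁵)/((3.204×10⁻¹⁹)(0.263)) ≈ 0.0595 m.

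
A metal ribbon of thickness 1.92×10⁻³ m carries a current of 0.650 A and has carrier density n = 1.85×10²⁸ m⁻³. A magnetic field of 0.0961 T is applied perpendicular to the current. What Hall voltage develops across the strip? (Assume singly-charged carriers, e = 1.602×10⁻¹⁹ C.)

V_H = IB/(n e t).
V_H = (0.650)(0.0961)/((1.85×10²⁸)(1.602×10⁻¹⁹)(1.92×10⁻³)) ≈ 1.10×10⁻⁸ V.

V_H ≈ 1.10×10⁻⁸ V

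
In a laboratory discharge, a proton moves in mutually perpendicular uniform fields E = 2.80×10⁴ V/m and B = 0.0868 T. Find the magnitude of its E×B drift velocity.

v_d ≈ 3.23×10⁵ m/s

The steady drift has the magnetic force balancing the electric force, so v_d = E/B.
v_d = 2.80×10⁴/0.0868 = 3.23×10⁵ m/s.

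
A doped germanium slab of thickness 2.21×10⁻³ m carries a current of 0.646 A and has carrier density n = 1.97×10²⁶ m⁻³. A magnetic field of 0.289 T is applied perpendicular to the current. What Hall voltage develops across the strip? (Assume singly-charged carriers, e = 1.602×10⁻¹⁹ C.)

V_H ≈ 2.68×10⁻⁶ V

V_H = IB/(n e t).
V_H = (0.646)(0.289)/((1.97×10²⁶)(1.602×10⁻¹⁹)(2.21×10⁻³)) ≈ 2.68×10⁻⁶ V.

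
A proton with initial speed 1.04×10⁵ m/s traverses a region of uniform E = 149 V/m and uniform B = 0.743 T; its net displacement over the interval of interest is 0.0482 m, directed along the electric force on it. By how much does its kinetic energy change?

ΔKE ≈ 1.15×10⁻¹⁸ J

The magnetic force is always ⟂ v and does no work; only the electric force changes KE.
ΔKE = F_E · d = |q|E d = (1.602×10⁻¹⁹)(149)(0.0482) ≈ 1.15×10⁻¹⁸ J.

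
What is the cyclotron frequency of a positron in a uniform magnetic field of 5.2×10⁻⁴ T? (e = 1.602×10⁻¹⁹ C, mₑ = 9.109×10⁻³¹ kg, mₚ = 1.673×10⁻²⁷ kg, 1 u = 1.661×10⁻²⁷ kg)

f ≈ 1.5×10⁷ Hz

f = |q|B/(2πm).
f = (1.602×10⁻¹⁹)(5.2×10⁻⁴)/(2π·9.109×10⁻³¹) ≈ 1.5×10⁷ Hz.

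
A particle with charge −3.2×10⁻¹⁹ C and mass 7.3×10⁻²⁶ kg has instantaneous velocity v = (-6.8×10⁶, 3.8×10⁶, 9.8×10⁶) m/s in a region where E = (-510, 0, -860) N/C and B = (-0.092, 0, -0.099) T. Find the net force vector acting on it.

v×B = (-3.76×10⁵, -1.57×10⁶, 3.50×10⁵) N/C.
E + v×B = (-3.77×10⁵, -1.57×10⁶, 3.49×10⁵) N/C.
F = q(E + v×B) = (−3.2×10⁻¹⁹ C)·(-3.77×10⁵, -1.57×10⁶, 3.49×10⁵) = (1.21×10⁻¹³, 5.04×10⁻¹³, -1.12×10⁻¹³) N.

F ≈ (1.21×10⁻¹³, 5.04×10⁻¹³, -1.12×10⁻¹³) N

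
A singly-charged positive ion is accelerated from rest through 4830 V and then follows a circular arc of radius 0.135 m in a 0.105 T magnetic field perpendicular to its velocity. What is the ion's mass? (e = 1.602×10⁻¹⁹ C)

m ≈ 3.33×10⁻²⁷ kg

Combine |q|V = ½mv² and r = mv/(|q|B): eliminate v to get m = qB²r²/(2V).
m = (1.602×10⁻¹⁹)(0.105)²(0.135)²/(2·4830) ≈ 3.33×10⁻²⁷ kg.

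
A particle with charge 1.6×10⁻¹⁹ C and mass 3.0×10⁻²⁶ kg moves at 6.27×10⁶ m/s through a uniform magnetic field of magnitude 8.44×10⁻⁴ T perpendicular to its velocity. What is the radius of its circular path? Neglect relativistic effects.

The magnetic force provides the centripetal force: |q|vB = mv²/r.
r = mv/(|q|B) = (3.0×10⁻²⁶)(6.27×10⁶)/((1.6×10⁻¹⁹)(8.44×10⁻⁴)) ≈ 1390 m.

r ≈ 1390 m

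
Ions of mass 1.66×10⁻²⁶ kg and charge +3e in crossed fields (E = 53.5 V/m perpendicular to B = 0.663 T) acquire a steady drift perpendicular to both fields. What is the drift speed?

The E×B drift speed is v_d = E/B.
v_d = 53.5/0.663 = 80.7 m/s.

v_d ≈ 80.7 m/s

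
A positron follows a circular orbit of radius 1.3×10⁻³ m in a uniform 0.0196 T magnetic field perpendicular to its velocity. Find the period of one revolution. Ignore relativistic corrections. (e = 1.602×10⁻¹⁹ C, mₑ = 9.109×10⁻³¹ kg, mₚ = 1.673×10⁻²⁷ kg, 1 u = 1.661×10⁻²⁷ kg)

T ≈ 1.82×10⁻⁹ s

The cyclotron period depends only on m, q, B: T = 2πm/(|q|B).
T = 2π(9.109×10⁻³¹)/((1.602×10⁻¹⁹)(0.0196)) ≈ 1.82×10⁻⁹ s.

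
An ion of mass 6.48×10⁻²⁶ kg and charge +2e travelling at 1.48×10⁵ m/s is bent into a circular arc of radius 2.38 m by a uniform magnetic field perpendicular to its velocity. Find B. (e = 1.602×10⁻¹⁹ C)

B ≈ 0.0126 T

From |q|vB = mv²/r, B = mv/(|q|r).
B = (6.48×10⁻²⁶)(1.48×10⁵)/((3.204×10⁻¹⁹)(2.38)) ≈ 0.0126 T.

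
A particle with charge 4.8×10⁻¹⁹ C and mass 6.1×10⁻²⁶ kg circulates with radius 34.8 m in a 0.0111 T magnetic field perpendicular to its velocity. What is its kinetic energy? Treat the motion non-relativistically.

KE ≈ 2.82×10⁻¹³ J

v = |q|Br/m, then KE = ½mv² = (qBr)²/(2m).
v = (4.8×10⁻¹⁹)(0.0111)(34.8)/6.1×10⁻²⁶ ≈ 3.040×10⁶ m/s.
KE = ½(6.1×10⁻²⁶)(3.040×10⁶)² ≈ 2.82×10⁻¹³ J.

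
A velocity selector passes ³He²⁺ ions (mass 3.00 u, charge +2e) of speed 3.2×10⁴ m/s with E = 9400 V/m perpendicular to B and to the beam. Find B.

B = 0.29 T

Balance of forces in the selector: qE = qvB ⇒ B = E/v.
B = 9400/3.2×10⁴ = 0.29 T.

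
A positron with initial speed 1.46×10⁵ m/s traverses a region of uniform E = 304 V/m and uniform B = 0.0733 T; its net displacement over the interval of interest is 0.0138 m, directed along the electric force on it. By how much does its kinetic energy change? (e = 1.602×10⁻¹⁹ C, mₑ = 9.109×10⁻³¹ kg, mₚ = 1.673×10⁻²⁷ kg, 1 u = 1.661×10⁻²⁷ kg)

The magnetic force is always ⟂ v and does no work; only the electric force changes KE.
ΔKE = F_E · d = |q|E d = (1.602×10⁻¹⁹)(304)(0.0138) ≈ 6.72×10⁻¹⁹ J.

ΔKE ≈ 6.72×10⁻¹⁹ J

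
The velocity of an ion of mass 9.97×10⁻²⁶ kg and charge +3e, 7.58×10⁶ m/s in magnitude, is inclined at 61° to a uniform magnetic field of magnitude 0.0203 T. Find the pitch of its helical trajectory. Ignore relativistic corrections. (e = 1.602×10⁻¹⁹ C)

p ≈ 236 m

v∥ = v cosθ = 7.58×10⁶·cos61° ≈ 3.675×10⁶ m/s.
T = 2πm/(|q|B) = 2π(9.97×10⁻²⁶)/((4.806×10⁻¹⁹)(0.0203)) ≈ 6.421×10⁻⁵ s.
pitch = v∥ T = (3.675×10⁶)(6.421×10⁻⁵) ≈ 236 m.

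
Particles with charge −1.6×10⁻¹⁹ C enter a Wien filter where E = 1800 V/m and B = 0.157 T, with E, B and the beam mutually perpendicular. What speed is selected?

v = 1.15×10⁴ m/s

Straight-line motion ⇒ electric and magnetic forces cancel, so E = vB.
v = E/B = 1800/0.157 = 1.15×10⁴ m/s.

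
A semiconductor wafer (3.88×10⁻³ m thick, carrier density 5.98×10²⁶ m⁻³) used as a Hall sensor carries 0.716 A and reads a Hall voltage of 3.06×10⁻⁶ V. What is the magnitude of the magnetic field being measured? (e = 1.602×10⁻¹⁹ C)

From V_H = IB/(n e t), B = V_H n e t / I.
B = (3.06×10⁻⁶)(5.98×10²⁶)(1.602×10⁻¹⁹)(3.88×10⁻³)/0.716 ≈ 1.59 T.

B ≈ 1.59 T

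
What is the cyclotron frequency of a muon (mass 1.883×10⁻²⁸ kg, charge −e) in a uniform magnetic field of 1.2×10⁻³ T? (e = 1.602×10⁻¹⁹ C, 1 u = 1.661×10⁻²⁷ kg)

f = |q|B/(2πm).
f = (1.602×10⁻¹⁹)(1.2×10⁻³)/(2π·1.883×10⁻²⁸) ≈ 1.6×10⁵ Hz.

f ≈ 1.6×10⁵ Hz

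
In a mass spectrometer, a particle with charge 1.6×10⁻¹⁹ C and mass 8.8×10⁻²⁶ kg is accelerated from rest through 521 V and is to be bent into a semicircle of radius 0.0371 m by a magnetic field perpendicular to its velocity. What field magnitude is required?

v = √(2|q|V/m) = √(2·1.6×10⁻¹⁹·521/8.8×10⁻²⁶) ≈ 4.353×10⁴ m/s.
B = mv/(|q|r) = (8.8×10⁻²⁶)(4.353×10⁴)/((1.6×10⁻¹⁹)(0.0371)) ≈ 0.645 T.

B ≈ 0.645 T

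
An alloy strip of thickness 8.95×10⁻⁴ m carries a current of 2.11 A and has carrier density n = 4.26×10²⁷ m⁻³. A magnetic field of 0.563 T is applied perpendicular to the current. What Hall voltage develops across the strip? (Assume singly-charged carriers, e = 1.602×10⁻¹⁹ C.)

V_H ≈ 1.94×10⁻⁶ V

V_H = IB/(n e t).
V_H = (2.11)(0.563)/((4.26×10²⁷)(1.602×10⁻¹⁹)(8.95×10⁻⁴)) ≈ 1.94×10⁻⁶ V.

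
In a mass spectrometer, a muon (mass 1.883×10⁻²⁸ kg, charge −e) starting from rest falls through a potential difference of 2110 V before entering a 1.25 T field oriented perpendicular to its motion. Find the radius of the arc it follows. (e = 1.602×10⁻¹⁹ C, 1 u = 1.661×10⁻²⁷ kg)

Acceleration: |q|V = ½mv² ⇒ v = √(2|q|V/m) = √(2·1.602×10⁻¹⁹·2110/1.883×10⁻²⁸) ≈ 1.895×10⁶ m/s.
In the field: r = mv/(|q|B) = (1.883×10⁻²⁸)(1.895×10⁶)/((1.602×10⁻¹⁹)(1.25)) ≈ 1.78×10⁻³ m.

r ≈ 1.78×10⁻³ m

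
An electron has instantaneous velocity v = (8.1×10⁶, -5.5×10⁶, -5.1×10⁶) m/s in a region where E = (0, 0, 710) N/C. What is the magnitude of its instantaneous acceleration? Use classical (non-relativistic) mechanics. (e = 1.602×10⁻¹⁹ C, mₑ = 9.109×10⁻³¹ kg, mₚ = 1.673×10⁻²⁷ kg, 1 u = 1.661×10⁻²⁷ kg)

Only an electric field acts, so F = qE = (−1.602×10⁻¹⁹ C)·(0, 0, 710) = (0, 0, -1.14×10⁻¹⁶) N.
|a| = |F|/m = 1.137×10⁻¹⁶/9.109×10⁻³¹ ≈ 1.25×10¹⁴ m/s².

|a| ≈ 1.25×10¹⁴ m/s²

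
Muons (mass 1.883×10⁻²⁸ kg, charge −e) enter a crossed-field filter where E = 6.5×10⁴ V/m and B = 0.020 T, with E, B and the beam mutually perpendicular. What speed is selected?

For undeflected motion the electric and magnetic forces balance: qE = qvB.
v = E/B = 6.5×10⁴/0.020 = 3.2×10⁶ m/s.

v = 3.2×10⁶ m/s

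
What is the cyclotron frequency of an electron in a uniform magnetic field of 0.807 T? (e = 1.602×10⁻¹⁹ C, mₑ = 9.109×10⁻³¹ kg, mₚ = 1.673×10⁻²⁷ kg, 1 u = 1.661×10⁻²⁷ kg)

f ≈ 2.26×10¹⁰ Hz

f = |q|B/(2πm).
f = (1.602×10⁻¹⁹)(0.807)/(2π·9.109×10⁻³¹) ≈ 2.26×10¹⁰ Hz.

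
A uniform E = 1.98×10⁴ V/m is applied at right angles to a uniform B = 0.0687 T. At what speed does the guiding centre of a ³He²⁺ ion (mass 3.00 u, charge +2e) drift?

The steady drift has the magnetic force balancing the electric force, so v_d = E/B.
v_d = 1.98×10⁴/0.0687 = 2.88×10⁵ m/s.

v_d ≈ 2.88×10⁵ m/s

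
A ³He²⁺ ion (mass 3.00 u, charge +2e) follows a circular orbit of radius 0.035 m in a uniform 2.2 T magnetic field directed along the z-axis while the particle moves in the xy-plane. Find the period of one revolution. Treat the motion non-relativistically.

T ≈ 4.4×10⁻⁸ s

The cyclotron period depends only on m, q, B: T = 2πm/(|q|B).
T = 2π(4.983×10⁻²⁷)/((3.204×10⁻¹⁹)(2.2)) ≈ 4.4×10⁻⁸ s.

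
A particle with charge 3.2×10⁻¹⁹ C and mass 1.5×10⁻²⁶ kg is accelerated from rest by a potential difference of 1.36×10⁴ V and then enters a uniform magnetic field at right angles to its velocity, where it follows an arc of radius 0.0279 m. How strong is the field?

v = √(2|q|V/m) = √(2·3.2×10⁻¹⁹·1.36×10⁴/1.5×10⁻²⁶) ≈ 7.618×10⁵ m/s.
B = mv/(|q|r) = (1.5×10⁻²⁶)(7.618×10⁵)/((3.2×10⁻¹⁹)(0.0279)) ≈ 1.28 T.

B ≈ 1.28 T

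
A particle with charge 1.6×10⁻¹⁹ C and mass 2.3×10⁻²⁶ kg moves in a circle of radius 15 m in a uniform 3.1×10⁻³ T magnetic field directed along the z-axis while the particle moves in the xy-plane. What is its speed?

v ≈ 3.2×10⁵ m/s

From |q|vB = mv²/r, v = |q|Br/m.
v = (1.6×10⁻¹⁹)(3.1×10⁻³)(15)/2.3×10⁻²⁶ ≈ 3.2×10⁵ m/s.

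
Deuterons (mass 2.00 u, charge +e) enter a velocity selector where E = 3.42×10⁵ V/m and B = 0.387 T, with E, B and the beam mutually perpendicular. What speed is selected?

For undeflected motion the electric and magnetic forces balance: qE = qvB.
v = E/B = 3.42×10⁵/0.387 = 8.84×10⁵ m/s.
The result is independent of the particle's charge and mass.

v = 8.84×10⁵ m/s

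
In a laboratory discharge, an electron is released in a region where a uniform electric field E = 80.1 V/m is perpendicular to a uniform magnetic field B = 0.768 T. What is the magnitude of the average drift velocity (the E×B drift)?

v_d ≈ 104 m/s

In crossed fields the guiding centre drifts at v_d = |E×B|/B² = E/B, independent of charge and mass.
v_d = 80.1/0.768 = 104 m/s.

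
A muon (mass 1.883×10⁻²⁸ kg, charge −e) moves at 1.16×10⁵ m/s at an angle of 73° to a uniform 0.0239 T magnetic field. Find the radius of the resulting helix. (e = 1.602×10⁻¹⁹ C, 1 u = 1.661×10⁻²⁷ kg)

r ≈ 5.46×10⁻³ m

v⊥ = v sinθ = 1.16×10⁵·sin73° ≈ 1.109×10⁵ m/s.
r = m v⊥/(|q|B) = (1.883×10⁻²⁸)(1.109×10⁵)/((1.602×10⁻¹⁹)(0.0239)) ≈ 5.46×10⁻³ m.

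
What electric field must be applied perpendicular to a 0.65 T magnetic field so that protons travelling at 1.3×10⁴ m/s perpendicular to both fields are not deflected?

For straight-line motion qE = qvB, so E = vB.
E = 1.3×10⁴ × 0.65 = 8400 V/m.

E = 8400 V/m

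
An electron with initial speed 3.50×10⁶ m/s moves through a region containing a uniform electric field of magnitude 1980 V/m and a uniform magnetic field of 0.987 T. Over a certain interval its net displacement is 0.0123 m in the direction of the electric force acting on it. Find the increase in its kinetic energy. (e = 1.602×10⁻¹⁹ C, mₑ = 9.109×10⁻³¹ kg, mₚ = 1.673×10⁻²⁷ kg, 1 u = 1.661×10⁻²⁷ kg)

The magnetic force is always ⟂ v and does no work; only the electric force changes KE.
ΔKE = F_E · d = |q|E d = (1.602×10⁻¹⁹)(1980)(0.0123) ≈ 3.90×10⁻¹⁸ J.

ΔKE ≈ 3.90×10⁻¹⁸ J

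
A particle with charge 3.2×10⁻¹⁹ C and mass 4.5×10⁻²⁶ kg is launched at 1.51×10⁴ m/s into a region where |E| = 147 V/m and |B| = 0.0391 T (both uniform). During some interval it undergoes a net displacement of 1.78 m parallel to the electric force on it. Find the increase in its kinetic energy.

The magnetic force is always ⟂ v and does no work; only the electric force changes KE.
ΔKE = F_E · d = |q|E d = (3.2×10⁻¹⁹)(147)(1.78) ≈ 8.37×10⁻¹⁷ J.

ΔKE ≈ 8.37×10⁻¹⁷ J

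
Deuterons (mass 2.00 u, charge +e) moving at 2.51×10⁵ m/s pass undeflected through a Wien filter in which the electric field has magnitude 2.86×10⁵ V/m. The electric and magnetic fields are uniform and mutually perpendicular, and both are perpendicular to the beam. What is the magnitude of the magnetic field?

B = 1.14 T

Balance of forces in the selector: qE = qvB ⇒ B = E/v.
B = 2.86×10⁵/2.51×10⁵ = 1.14 T.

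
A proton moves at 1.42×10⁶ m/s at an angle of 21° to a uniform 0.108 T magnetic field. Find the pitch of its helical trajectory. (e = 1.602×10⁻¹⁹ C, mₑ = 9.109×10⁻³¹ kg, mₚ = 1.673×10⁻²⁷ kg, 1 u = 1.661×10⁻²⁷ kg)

p ≈ 0.805 m

v∥ = v cosθ = 1.42×10⁶·cos21° ≈ 1.326×10⁶ m/s.
T = 2πm/(|q|B) = 2π(1.673×10⁻²⁷)/((1.602×10⁻¹⁹)(0.108)) ≈ 6.076×10⁻⁷ s.
pitch = v∥ T = (1.326×10⁶)(6.076×10⁻⁷) ≈ 0.805 m.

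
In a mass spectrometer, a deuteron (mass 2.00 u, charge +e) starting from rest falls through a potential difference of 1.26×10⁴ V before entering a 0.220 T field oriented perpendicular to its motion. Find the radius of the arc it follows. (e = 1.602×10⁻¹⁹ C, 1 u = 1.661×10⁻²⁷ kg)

r ≈ 0.104 m

Acceleration: |q|V = ½mv² ⇒ v = √(2|q|V/m) = √(2·1.602×10⁻¹⁹·1.26×10⁴/3.322×10⁻²⁷) ≈ 1.102×10⁶ m/s.
In the field: r = mv/(|q|B) = (3.322×10⁻²⁷)(1.102×10⁶)/((1.602×10⁻¹⁹)(0.220)) ≈ 0.104 m.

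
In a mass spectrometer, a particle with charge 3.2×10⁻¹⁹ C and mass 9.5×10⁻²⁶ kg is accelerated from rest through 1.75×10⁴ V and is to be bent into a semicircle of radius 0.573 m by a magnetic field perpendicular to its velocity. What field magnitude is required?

B ≈ 0.178 T

v = √(2|q|V/m) = √(2·3.2×10⁻¹⁹·1.75×10⁴/9.5×10⁻²⁶) ≈ 3.434×10⁵ m/s.
B = mv/(|q|r) = (9.5×10⁻²⁶)(3.434×10⁵)/((3.2×10⁻¹⁹)(0.573)) ≈ 0.178 T.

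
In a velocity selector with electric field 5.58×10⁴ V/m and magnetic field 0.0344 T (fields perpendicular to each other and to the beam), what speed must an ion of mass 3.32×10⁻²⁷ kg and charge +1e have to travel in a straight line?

For undeflected motion the electric and magnetic forces balance: qE = qvB.
v = E/B = 5.58×10⁴/0.0344 = 1.62×10⁶ m/s.

v = 1.62×10⁶ m/s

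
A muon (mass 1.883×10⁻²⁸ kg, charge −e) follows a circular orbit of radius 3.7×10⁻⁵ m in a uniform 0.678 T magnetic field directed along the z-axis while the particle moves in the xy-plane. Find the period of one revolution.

The cyclotron period depends only on m, q, B: T = 2πm/(|q|B).
T = 2π(1.883×10⁻²⁸)/((1.602×10⁻¹⁹)(0.678)) ≈ 1.09×10⁻⁸ s.

T ≈ 1.09×10⁻⁸ s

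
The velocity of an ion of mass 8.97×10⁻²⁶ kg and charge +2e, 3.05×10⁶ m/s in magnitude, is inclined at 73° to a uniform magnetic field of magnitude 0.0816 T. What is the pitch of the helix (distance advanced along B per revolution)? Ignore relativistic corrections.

v∥ = v cosθ = 3.05×10⁶·cos73° ≈ 8.917×10⁵ m/s.
T = 2πm/(|q|B) = 2π(8.97×10⁻²⁶)/((3.204×10⁻¹⁹)(0.0816)) ≈ 2.156×10⁻⁵ s.
pitch = v∥ T = (8.917×10⁵)(2.156×10⁻⁵) ≈ 19.2 m.

p ≈ 19.2 m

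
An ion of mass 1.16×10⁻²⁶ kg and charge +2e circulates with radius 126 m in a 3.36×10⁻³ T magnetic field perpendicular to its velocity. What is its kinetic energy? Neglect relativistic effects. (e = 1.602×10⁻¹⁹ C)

v = |q|Br/m, then KE = ½mv² = (qBr)²/(2m).
v = (3.204×10⁻¹⁹)(3.36×10⁻³)(126)/1.16×10⁻²⁶ ≈ 1.169×10⁷ m/s.
KE = ½(1.16×10⁻²⁶)(1.169×10⁷)² ≈ 7.93×10⁻¹³ J.

KE ≈ 7.93×10⁻¹³ J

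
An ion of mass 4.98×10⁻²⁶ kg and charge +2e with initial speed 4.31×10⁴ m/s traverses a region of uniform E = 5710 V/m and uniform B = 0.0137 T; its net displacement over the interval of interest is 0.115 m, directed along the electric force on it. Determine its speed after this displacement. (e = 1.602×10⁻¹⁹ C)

B does no work; ΔKE = |q|E d.
½mv_f² = ½mv₀² + |q|Ed = ½(4.98×10⁻²⁶)(4.31×10⁴)² + (3.204×10⁻¹⁹)(5710)(0.115) ≈ 4.625×10⁻¹⁷ J + 2.104×10⁻¹⁶ J ≈ 2.566×10⁻¹⁶ J.
v_f = √(2·2.566×10⁻¹⁶/4.98×10⁻²⁶) ≈ 1.02×10⁵ m/s.

v_f ≈ 1.02×10⁵ m/s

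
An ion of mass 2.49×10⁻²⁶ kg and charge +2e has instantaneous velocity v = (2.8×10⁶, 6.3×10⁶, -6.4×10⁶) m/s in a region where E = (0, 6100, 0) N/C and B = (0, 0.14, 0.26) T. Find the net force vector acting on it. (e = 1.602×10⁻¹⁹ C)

F ≈ (8.12×10⁻¹³, -2.31×10⁻¹³, 1.26×10⁻¹³) N

v×B = (2.53×10⁶, -7.28×10⁵, 3.92×10⁵) N/C.
E + v×B = (2.53×10⁶, -7.22×10⁵, 3.92×10⁵) N/C.
F = q(E + v×B) = (3.204×10⁻¹⁹ C)·(2.53×10⁶, -7.22×10⁵, 3.92×10⁵) = (8.12×10⁻¹³, -2.31×10⁻¹³, 1.26×10⁻¹³) N.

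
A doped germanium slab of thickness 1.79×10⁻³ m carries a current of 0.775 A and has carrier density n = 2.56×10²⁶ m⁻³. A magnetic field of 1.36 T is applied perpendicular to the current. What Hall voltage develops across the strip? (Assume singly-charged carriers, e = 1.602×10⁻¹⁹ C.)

V_H ≈ 1.44×10⁻⁵ V

V_H = IB/(n e t).
V_H = (0.775)(1.36)/((2.56×10²⁶)(1.602×10⁻¹⁹)(1.79×10⁻³)) ≈ 1.44×10⁻⁵ V.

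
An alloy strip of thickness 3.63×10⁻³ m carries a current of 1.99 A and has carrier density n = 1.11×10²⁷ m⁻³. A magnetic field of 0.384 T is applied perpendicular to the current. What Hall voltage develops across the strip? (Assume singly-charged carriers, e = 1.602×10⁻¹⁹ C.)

V_H ≈ 1.18×10⁻⁶ V

V_H = IB/(n e t).
V_H = (1.99)(0.384)/((1.11×10²⁷)(1.602×10⁻¹⁹)(3.63×10⁻³)) ≈ 1.18×10⁻⁶ V.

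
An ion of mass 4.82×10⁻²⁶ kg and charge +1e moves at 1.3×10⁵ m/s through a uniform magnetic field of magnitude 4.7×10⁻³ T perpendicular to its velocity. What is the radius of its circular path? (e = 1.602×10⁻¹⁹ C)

r ≈ 8.3 m

The magnetic force provides the centripetal force: |q|vB = mv²/r.
r = mv/(|q|B) = (4.82×10⁻²⁶)(1.3×10⁵)/((1.602×10⁻¹⁹)(4.7×10⁻³)) ≈ 8.3 m.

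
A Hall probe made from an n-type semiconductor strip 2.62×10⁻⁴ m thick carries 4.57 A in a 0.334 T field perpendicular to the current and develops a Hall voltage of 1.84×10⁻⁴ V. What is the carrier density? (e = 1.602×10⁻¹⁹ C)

From V_H = IB/(n e t), n = IB/(V_H e t).
n = (4.57)(0.334)/((1.84×10⁻⁴)(1.602×10⁻¹⁹)(2.62×10⁻⁴)) ≈ 1.98×10²⁶ m⁻³.

n ≈ 1.98×10²⁶ m⁻³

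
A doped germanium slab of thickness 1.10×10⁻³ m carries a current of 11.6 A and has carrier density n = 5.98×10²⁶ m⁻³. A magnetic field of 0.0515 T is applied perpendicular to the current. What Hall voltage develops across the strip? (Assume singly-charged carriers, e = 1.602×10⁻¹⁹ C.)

V_H ≈ 5.67×10⁻⁶ V

V_H = IB/(n e t).
V_H = (11.6)(0.0515)/((5.98×10²⁶)(1.602×10⁻¹⁹)(1.10×10⁻³)) ≈ 5.67×10⁻⁶ V.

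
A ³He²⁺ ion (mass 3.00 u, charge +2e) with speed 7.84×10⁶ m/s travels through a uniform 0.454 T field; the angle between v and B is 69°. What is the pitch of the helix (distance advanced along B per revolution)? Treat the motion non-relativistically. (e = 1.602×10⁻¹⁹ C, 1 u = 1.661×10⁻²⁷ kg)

p ≈ 0.605 m

v∥ = v cosθ = 7.84×10⁶·cos69° ≈ 2.810×10⁶ m/s.
T = 2πm/(|q|B) = 2π(4.983×10⁻²⁷)/((3.204×10⁻¹⁹)(0.454)) ≈ 2.152×10⁻⁷ s.
pitch = v∥ T = (2.810×10⁶)(2.152×10⁻⁷) ≈ 0.605 m.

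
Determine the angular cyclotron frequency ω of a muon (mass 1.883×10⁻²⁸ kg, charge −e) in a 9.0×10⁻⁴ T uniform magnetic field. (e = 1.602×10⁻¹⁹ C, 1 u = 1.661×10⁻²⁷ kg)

ω ≈ 7.7×10⁵ rad/s

ω = |q|B/m.
ω = (1.602×10⁻¹⁹)(9.0×10⁻⁴)/1.883×10⁻²⁸ ≈ 7.7×10⁵ rad/s.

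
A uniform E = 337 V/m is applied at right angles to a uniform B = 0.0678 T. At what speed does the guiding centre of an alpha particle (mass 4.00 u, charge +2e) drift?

v_d ≈ 4970 m/s

The E×B drift speed is v_d = E/B.
v_d = 337/0.0678 = 4970 m/s.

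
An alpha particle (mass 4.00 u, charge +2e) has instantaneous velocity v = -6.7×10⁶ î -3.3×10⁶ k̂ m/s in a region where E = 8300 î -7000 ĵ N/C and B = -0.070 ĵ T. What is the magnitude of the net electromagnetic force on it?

v×B = (-2.31×10⁵, 0, 4.69×10⁵) N/C.
E + v×B = (-2.23×10⁵, -7000, 4.69×10⁵) N/C.
F = q(E + v×B) = (3.204×10⁻¹⁹ C)·(-2.23×10⁵, -7000, 4.69×10⁵) = (-7.14×10⁻¹⁴, -2.24×10⁻¹⁵, 1.50×10⁻¹³) N.
|F| = 1.66×10⁻¹³ N.

|F| ≈ 1.66×10⁻¹³ N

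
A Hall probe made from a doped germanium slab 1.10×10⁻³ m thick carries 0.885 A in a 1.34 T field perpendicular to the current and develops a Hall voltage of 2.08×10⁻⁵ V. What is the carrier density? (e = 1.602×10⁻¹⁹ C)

n ≈ 3.24×10²⁶ m⁻³

From V_H = IB/(n e t), n = IB/(V_H e t).
n = (0.885)(1.34)/((2.08×10⁻⁵)(1.602×10⁻¹⁹)(1.10×10⁻³)) ≈ 3.24×10²⁶ m⁻³.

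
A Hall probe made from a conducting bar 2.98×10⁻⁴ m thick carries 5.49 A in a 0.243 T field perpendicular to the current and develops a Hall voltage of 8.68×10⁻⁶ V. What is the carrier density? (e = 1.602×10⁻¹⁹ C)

n ≈ 3.22×10²⁷ m⁻³

From V_H = IB/(n e t), n = IB/(V_H e t).
n = (5.49)(0.243)/((8.68×10⁻⁶)(1.602×10⁻¹⁹)(2.98×10⁻⁴)) ≈ 3.22×10²⁷ m⁻³.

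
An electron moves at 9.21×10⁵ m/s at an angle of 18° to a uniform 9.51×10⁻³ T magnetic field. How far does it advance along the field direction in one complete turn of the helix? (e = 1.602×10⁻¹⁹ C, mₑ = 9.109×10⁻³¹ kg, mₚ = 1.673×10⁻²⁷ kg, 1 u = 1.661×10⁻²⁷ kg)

v∥ = v cosθ = 9.21×10⁵·cos18° ≈ 8.759×10⁵ m/s.
T = 2πm/(|q|B) = 2π(9.109×10⁻³¹)/((1.602×10⁻¹⁹)(9.51×10⁻³)) ≈ 3.757×10⁻⁹ s.
pitch = v∥ T = (8.759×10⁵)(3.757×10⁻⁹) ≈ 3.29×10⁻³ m.

p ≈ 3.29×10⁻³ m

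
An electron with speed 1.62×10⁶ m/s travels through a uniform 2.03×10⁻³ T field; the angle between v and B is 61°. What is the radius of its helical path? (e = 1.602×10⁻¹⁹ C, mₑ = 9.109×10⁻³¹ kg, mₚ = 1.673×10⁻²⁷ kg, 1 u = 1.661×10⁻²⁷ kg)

v⊥ = v sinθ = 1.62×10⁶·sin61° ≈ 1.417×10⁶ m/s.
r = m v⊥/(|q|B) = (9.109×10⁻³¹)(1.417×10⁶)/((1.602×10⁻¹⁹)(2.03×10⁻³)) ≈ 3.97×10⁻³ m.

r ≈ 3.97×10⁻³ m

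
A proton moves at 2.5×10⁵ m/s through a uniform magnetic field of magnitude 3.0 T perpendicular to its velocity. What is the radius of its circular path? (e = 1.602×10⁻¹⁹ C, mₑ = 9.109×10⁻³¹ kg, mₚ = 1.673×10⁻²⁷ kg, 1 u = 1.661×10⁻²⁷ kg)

r ≈ 8.7×10⁻⁴ m

The magnetic force provides the centripetal force: |q|vB = mv²/r.
r = mv/(|q|B) = (1.673×10⁻²⁷)(2.5×10⁵)/((1.602×10⁻¹⁹)(3.0)) ≈ 8.7×10⁻⁴ m.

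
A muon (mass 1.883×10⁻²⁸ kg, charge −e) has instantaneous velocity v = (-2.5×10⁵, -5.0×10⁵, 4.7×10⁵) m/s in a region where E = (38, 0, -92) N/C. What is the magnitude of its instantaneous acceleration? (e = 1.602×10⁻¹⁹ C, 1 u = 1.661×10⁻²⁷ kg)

|a| ≈ 8.47×10¹⁰ m/s²

Only an electric field acts, so F = qE = (−1.602×10⁻¹⁹ C)·(38.0, 0, -92.0) = (-6.09×10⁻¹⁸, 0, 1.47×10⁻¹⁷) N.
|a| = |F|/m = 1.595×10⁻¹⁷/1.883×10⁻²⁸ ≈ 8.47×10¹⁰ m/s².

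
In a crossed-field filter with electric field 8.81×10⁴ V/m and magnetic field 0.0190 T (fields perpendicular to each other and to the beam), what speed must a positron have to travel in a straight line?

Straight-line motion ⇒ electric and magnetic forces cancel, so E = vB.
v = E/B = 8.81×10⁴/0.0190 = 4.64×10⁶ m/s.

v = 4.64×10⁶ m/s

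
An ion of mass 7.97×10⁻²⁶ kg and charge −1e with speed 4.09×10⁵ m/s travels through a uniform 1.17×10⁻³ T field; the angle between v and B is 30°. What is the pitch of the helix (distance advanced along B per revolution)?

v∥ = v cosθ = 4.09×10⁵·cos30° ≈ 3.542×10⁵ m/s.
T = 2πm/(|q|B) = 2π(7.97×10⁻²⁶)/((1.602×10⁻¹⁹)(1.17×10⁻³)) ≈ 2.672×10⁻³ s.
pitch = v∥ T = (3.542×10⁵)(2.672×10⁻³) ≈ 946 m.

p ≈ 946 m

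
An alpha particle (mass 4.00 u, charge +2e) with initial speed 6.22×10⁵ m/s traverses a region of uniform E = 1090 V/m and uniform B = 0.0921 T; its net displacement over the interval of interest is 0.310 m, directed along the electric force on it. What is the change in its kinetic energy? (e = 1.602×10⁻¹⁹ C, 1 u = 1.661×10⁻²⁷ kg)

The magnetic force is always ⟂ v and does no work; only the electric force changes KE.
ΔKE = F_E · d = |q|E d = (3.204×10⁻¹⁹)(1090)(0.310) ≈ 1.08×10⁻¹⁶ J.

ΔKE ≈ 1.08×10⁻¹⁶ J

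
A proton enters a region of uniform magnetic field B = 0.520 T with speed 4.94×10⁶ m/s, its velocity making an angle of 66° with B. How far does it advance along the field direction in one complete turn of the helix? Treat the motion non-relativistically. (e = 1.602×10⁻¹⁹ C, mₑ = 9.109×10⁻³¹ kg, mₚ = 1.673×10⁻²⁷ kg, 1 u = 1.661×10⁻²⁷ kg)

v∥ = v cosθ = 4.94×10⁶·cos66° ≈ 2.009×10⁶ m/s.
T = 2πm/(|q|B) = 2π(1.673×10⁻²⁷)/((1.602×10⁻¹⁹)(0.520)) ≈ 1.262×10⁻⁷ s.
pitch = v∥ T = (2.009×10⁶)(1.262×10⁻⁷) ≈ 0.254 m.

p ≈ 0.254 m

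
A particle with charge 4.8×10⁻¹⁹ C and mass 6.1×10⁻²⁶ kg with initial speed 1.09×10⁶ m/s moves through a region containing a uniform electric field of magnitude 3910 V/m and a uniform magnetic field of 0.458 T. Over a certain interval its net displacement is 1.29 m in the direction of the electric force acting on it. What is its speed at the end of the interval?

v_f ≈ 1.13×10⁶ m/s

B does no work; ΔKE = |q|E d.
½mv_f² = ½mv₀² + |q|Ed = ½(6.1×10⁻²⁶)(1.09×10⁶)² + (4.8×10⁻¹⁹)(3910)(1.29) ≈ 3.624×10⁻¹⁴ J + 2.421×10⁻¹⁵ J ≈ 3.866×10⁻¹⁴ J.
v_f = √(2·3.866×10⁻¹⁴/6.1×10⁻²⁶) ≈ 1.13×10⁶ m/s.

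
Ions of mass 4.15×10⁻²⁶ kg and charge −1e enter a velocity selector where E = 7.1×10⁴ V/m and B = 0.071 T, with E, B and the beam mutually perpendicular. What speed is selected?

v = 1.0×10⁶ m/s

Straight-line motion ⇒ electric and magnetic forces cancel, so E = vB.
v = E/B = 7.1×10⁴/0.071 = 1.0×10⁶ m/s.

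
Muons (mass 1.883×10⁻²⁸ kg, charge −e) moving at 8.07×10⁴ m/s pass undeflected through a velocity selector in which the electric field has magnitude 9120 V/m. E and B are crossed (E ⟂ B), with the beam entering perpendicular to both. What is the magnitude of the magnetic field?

Balance of forces in the selector: qE = qvB ⇒ B = E/v.
B = 9120/8.07×10⁴ = 0.113 T.

B = 0.113 T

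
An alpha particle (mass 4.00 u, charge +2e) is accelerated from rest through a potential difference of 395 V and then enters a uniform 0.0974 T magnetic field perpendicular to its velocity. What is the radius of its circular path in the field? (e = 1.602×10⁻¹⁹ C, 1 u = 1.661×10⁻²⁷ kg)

Acceleration: |q|V = ½mv² ⇒ v = √(2|q|V/m) = √(2·3.204×10⁻¹⁹·395/6.644×10⁻²⁷) ≈ 1.952×10⁵ m/s.
In the field: r = mv/(|q|B) = (6.644×10⁻²⁷)(1.952×10⁵)/((3.204×10⁻¹⁹)(0.0974)) ≈ 0.0416 m.

r ≈ 0.0416 m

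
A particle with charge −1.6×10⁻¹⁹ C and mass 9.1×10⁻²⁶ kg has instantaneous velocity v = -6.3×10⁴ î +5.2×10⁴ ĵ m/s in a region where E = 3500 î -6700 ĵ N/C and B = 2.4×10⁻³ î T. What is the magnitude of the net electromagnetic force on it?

|F| ≈ 1.21×10⁻¹⁵ N

v×B = (0, 0, -125) N/C.
E + v×B = (3500, -6700, -125) N/C.
F = q(E + v×B) = (−1.6×10⁻¹⁹ C)·(3500, -6700, -125) = (-5.60×10⁻¹⁶, 1.07×10⁻¹⁵, 2.00×10⁻¹⁷) N.
|F| = 1.21×10⁻¹⁵ N.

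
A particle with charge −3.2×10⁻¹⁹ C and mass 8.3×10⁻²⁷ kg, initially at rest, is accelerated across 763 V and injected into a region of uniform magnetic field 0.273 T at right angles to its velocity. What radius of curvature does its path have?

r ≈ 0.0230 m

Acceleration: |q|V = ½mv² ⇒ v = √(2|q|V/m) = √(2·3.2×10⁻¹⁹·763/8.3×10⁻²⁷) ≈ 2.426×10⁵ m/s.
In the field: r = mv/(|q|B) = (8.3×10⁻²⁷)(2.426×10⁵)/((3.2×10⁻¹⁹)(0.273)) ≈ 0.0230 m.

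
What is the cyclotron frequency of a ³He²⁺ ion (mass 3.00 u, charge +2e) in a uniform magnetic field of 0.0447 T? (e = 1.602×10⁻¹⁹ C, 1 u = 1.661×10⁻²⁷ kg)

f ≈ 4.57×10⁵ Hz

f = |q|B/(2πm).
f = (3.204×10⁻¹⁹)(0.0447)/(2π·4.983×10⁻²⁷) ≈ 4.57×10⁵ Hz.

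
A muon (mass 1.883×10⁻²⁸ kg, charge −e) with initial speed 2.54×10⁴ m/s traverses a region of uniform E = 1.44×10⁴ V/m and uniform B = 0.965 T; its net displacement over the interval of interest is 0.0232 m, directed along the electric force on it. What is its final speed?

v_f ≈ 7.54×10⁵ m/s

B does no work; ΔKE = |q|E d.
½mv_f² = ½mv₀² + |q|Ed = ½(1.883×10⁻²⁸)(2.54×10⁴)² + (1.602×10⁻¹⁹)(1.44×10⁴)(0.0232) ≈ 6.074×10⁻²⁰ J + 5.352×10⁻¹⁷ J ≈ 5.358×10⁻¹⁷ J.
v_f = √(2·5.358×10⁻¹⁷/1.883×10⁻²⁸) ≈ 7.54×10⁵ m/s.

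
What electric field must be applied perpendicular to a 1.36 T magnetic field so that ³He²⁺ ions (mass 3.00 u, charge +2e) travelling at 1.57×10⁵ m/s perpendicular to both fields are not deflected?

E = 2.14×10⁵ V/m

For straight-line motion qE = qvB, so E = vB.
E = 1.57×10⁵ × 1.36 = 2.14×10⁵ V/m.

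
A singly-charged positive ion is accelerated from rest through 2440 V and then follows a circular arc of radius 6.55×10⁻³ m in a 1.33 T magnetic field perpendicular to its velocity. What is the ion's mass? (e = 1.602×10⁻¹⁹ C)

m ≈ 2.49×10⁻²⁷ kg

Combine |q|V = ½mv² and r = mv/(|q|B): eliminate v to get m = qB²r²/(2V).
m = (1.602×10⁻¹⁹)(1.33)²(6.55×10⁻³)²/(2·2440) ≈ 2.49×10⁻²⁷ kg.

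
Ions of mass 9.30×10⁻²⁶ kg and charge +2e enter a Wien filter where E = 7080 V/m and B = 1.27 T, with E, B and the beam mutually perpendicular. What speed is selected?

v = 5570 m/s

For undeflected motion the electric and magnetic forces balance: qE = qvB.
v = E/B = 7080/1.27 = 5570 m/s.
The result is independent of the particle's charge and mass.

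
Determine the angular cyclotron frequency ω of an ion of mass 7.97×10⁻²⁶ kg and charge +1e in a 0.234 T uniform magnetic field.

ω ≈ 4.70×10⁵ rad/s

ω = |q|B/m.
ω = (1.602×10⁻¹⁹)(0.234)/7.97×10⁻²⁶ ≈ 4.70×10⁵ rad/s.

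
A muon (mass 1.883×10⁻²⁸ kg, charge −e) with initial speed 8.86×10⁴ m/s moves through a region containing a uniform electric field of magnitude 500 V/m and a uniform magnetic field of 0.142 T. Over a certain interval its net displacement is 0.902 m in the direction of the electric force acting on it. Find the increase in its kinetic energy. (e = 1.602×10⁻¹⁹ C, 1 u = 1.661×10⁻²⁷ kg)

ΔKE ≈ 7.23×10⁻¹⁷ J

The magnetic force is always ⟂ v and does no work; only the electric force changes KE.
ΔKE = F_E · d = |q|E d = (1.602×10⁻¹⁹)(500)(0.902) ≈ 7.23×10⁻¹⁷ J.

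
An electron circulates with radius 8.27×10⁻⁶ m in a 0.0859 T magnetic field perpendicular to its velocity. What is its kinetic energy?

KE ≈ 0.0444 eV

v = |q|Br/m, then KE = ½mv² = (qBr)²/(2m).
v = (1.602×10⁻¹⁹)(0.0859)(8.27×10⁻⁶)/9.109×10⁻³¹ ≈ 1.249×10⁵ m/s.
KE = ½(9.109×10⁻³¹)(1.249×10⁵)² ≈ 7.11×10⁻²¹ J = 0.0444 eV.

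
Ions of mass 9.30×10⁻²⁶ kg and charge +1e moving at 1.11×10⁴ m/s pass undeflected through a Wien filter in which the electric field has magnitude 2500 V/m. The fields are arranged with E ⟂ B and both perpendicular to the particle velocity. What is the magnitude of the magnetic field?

Balance of forces in the selector: qE = qvB ⇒ B = E/v.
B = 2500/1.11×10⁴ = 0.225 T.

B = 0.225 T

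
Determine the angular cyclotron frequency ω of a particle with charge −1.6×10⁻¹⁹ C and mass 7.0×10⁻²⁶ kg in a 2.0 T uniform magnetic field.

ω = |q|B/m.
ω = (1.6×10⁻¹⁹)(2.0)/7.0×10⁻²⁶ ≈ 4.6×10⁶ rad/s.

ω ≈ 4.6×10⁶ rad/s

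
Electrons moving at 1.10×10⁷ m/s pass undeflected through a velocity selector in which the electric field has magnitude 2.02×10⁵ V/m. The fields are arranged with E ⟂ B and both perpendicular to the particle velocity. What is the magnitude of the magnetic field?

Balance of forces in the selector: qE = qvB ⇒ B = E/v.
B = 2.02×10⁵/1.10×10⁷ = 0.0184 T.

B = 0.0184 T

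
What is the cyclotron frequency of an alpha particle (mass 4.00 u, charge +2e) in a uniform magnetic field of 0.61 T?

f ≈ 4.7×10⁶ Hz

f = |q|B/(2πm).
f = (3.204×10⁻¹⁹)(0.61)/(2π·6.644×10⁻²⁷) ≈ 4.7×10⁶ Hz.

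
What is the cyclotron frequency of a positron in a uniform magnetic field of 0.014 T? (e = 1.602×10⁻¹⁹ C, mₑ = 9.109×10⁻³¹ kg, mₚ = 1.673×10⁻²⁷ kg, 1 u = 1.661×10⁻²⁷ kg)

f ≈ 3.9×10⁸ Hz

f = |q|B/(2πm).
f = (1.602×10⁻¹⁹)(0.014)/(2π·9.109×10⁻³¹) ≈ 3.9×10⁸ Hz.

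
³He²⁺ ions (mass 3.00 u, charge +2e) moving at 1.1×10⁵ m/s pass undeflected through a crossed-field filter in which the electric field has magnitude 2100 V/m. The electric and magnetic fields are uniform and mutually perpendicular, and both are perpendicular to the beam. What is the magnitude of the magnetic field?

B = 0.019 T

Balance of forces in the selector: qE = qvB ⇒ B = E/v.
B = 2100/1.1×10⁵ = 0.019 T.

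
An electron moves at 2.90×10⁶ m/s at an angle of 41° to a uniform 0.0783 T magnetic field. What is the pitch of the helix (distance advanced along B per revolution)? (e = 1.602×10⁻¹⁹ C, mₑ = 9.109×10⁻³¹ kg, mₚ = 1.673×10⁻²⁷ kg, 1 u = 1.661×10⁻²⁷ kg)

p ≈ 9.99×10⁻⁴ m

v∥ = v cosθ = 2.90×10⁶·cos41° ≈ 2.189×10⁶ m/s.
T = 2πm/(|q|B) = 2π(9.109×10⁻³¹)/((1.602×10⁻¹⁹)(0.0783)) ≈ 4.563×10⁻¹⁰ s.
pitch = v∥ T = (2.189×10⁶)(4.563×10⁻¹⁰) ≈ 9.99×10⁻⁴ m.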